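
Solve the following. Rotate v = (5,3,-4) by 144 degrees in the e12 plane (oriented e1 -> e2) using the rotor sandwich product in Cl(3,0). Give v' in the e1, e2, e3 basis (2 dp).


Rotor R = cos(72deg) - sin(72deg)*e12
Rotation angle theta = 2 * 72 = 144 degrees in the e12 plane (e1 -> e2).
The component perpendicular to the plane (e3) is invariant: v'_3 = v3 = -4.00
cos(144deg) = -0.8090, sin(144deg) = 0.5878
v'_1 = v1*cos(theta) - v2*sin(theta) = 5*(-0.8090) - 3*0.5878 = -5.81
v'_2 = v1*sin(theta) + v2*cos(theta) = 5*0.5878 + 3*(-0.8090) = 0.51
v' = -5.81*e1 + 0.51*e2 - 4.00*e3


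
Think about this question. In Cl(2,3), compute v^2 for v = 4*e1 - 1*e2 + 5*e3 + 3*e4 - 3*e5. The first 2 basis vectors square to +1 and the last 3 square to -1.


v^2 = sum of c_i^2 * e_i^2
Positive signature terms (e_i^2 = +1): 4^2 + (-1)^2 = 17
Negative signature terms (e_j^2 = -1): 5^2 + 3^2 + (-3)^2 = 43
v^2 = 17 - 43 = -26


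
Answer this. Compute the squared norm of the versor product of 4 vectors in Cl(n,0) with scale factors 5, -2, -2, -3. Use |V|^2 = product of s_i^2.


Each vector v_i has |v_i|^2 = s_i^2
Squared scales: 5^2 = 25, (-2)^2 = 4, (-2)^2 = 4, (-3)^2 = 9
|V|^2 = 25 * 4 * 4 * 9
= 3600


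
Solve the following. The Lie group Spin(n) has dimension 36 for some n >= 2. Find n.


dim Spin(n) = dim so(n) = n(n-1)/2.
Solve n(n-1)/2 = 36, i.e. n^2 - n - 72 = 0.
Discriminant = 1 + 8*36 = 289
n = (1 + sqrt(289))/2 = (1 + 17)/2 = 9


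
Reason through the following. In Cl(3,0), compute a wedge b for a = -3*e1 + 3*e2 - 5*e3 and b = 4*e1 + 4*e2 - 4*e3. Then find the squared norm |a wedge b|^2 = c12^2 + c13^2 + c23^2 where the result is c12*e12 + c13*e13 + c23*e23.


a wedge b = (a1*b2 - a2*b1)*e12 + (a1*b3 - a3*b1)*e13 + (a2*b3 - a3*b2)*e23
e12 coeff: (-3)*4 - 3*4 = -12 - 12 = -24
e13 coeff: (-3)*(-4) - (-5)*4 = 12 - (-20) = 32
e23 coeff: 3*(-4) - (-5)*4 = -12 - (-20) = 8
|a wedge b|^2 = (-24)^2 + 32^2 + 8^2
= 576 + 1024 + 64
= 1664


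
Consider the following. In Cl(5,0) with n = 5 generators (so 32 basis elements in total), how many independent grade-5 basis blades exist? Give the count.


Number of grade-k basis blades in Cl(p,q) with n = p + q is C(n, k).
n = 5 + 0 = 5
C(5, 5) = 5! / (5! * 0!)
= 120 / (120 * 1)
= 1


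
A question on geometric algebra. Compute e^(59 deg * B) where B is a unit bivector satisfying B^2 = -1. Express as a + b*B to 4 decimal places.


For a unit bivector B with B^2 = -1, the exponential series gives
e^(theta*B) = cos(theta) + sin(theta)*B (the GA analogue of Euler's formula).
theta = 59 degrees = 1.029744 rad
cos(59 deg) = 0.5150
sin(59 deg) = 0.8572
exp(theta*B) = 0.5150 + 0.8572*B


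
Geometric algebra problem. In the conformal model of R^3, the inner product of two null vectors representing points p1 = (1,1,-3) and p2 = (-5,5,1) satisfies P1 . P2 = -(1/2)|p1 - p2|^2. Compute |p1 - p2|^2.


p1 - p2 = (6, -4, -4)
|p1 - p2|^2 = 6^2 + (-4)^2 + (-4)^2
= 36 + 16 + 16
= 68


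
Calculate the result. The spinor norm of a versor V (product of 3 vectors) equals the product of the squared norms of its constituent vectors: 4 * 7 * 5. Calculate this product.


Spinor norm N(V) = |v1|^2 * |v2|^2 * ... * |v3|^2
= 4 * 7 * 5
Running product: 4, 28, 140
N(V) = 140


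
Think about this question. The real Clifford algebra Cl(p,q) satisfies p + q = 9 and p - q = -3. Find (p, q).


We need p + q = 9 and p - q = -3.
Adding: 2p = 9 + (-3) = 6, so p = 3.
Then q = 9 - 3 = 6.
(p, q) = (3, 6)


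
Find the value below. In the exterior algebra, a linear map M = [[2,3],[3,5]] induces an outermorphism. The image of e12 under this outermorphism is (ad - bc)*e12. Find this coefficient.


The outermorphism of a linear map f sends e1^e2 to f(e1)^f(e2).
f(e1) = 2*e1 + 3*e2
f(e2) = 3*e1 + 5*e2
f(e1) ^ f(e2) = (2*e1 + 3*e2) ^ (3*e1 + 5*e2)
= 2*5*e12 + 3*3*e21
= (10 - 9)*e12
= 1*e12
Coefficient = 1


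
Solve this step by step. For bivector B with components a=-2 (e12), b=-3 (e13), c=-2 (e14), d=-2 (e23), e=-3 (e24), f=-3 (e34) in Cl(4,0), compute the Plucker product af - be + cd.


Plucker relation: af - be + cd
a*f = (-2)*(-3) = 6
b*e = (-3)*(-3) = 9
c*d = (-2)*(-2) = 4
af - be + cd = 6 - 9 + 4
= 1


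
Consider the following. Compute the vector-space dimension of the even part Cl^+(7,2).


Even subalgebra dimension = 2^(n-1)
n = 7 + 2 = 9
2^(9 - 1) = 2^8 = 256
Verification: sum of C(9,k) for even k = 1 + 36 + 126 + 84 + 9 = 256
Result = 256


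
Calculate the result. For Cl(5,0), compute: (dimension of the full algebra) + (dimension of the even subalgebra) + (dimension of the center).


n = 5 + 0 = 5
Total dim = 2^5 = 32
Even subalgebra dim = 2^4 = 16
n is odd, so center dim = 2
Sum = 32 + 16 + 2 = 50


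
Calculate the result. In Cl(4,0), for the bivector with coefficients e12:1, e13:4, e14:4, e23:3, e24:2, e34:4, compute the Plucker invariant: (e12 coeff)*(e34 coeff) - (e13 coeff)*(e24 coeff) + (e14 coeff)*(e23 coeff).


Plucker relation: af - be + cd
a*f = 1*4 = 4
b*e = 4*2 = 8
c*d = 4*3 = 12
af - be + cd = 4 - 8 + 12
= 8


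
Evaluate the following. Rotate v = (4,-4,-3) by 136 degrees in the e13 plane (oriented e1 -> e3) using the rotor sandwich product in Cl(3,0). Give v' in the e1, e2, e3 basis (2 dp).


Rotor R = cos(68deg) - sin(68deg)*e13
Rotation angle theta = 2 * 68 = 136 degrees in the e13 plane (e1 -> e3).
The component perpendicular to the plane (e2) is invariant: v'_2 = v2 = -4.00
cos(136deg) = -0.7193, sin(136deg) = 0.6947
v'_1 = v1*cos(theta) - v3*sin(theta) = 4*(-0.7193) - (-3)*0.6947 = -0.79
v'_3 = v1*sin(theta) + v3*cos(theta) = 4*0.6947 + (-3)*(-0.7193) = 4.94
v' = -0.79*e1 - 4.00*e2 + 4.94*e3


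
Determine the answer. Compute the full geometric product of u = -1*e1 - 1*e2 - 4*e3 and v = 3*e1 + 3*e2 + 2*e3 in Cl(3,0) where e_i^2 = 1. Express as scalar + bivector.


In Cl(3,0): e_i^2 = 1, e_ie_j = -e_je_i for i != j.
Scalar part = u . v = (-1)*3 + (-1)*3 + (-4)*2
= -3 + (-3) + (-8) = -14
e12 coeff = (-1)*3 - (-1)*3 = -3 - (-3) = 0
e13 coeff = (-1)*2 - (-4)*3 = -2 - (-12) = 10
e23 coeff = (-1)*2 - (-4)*3 = -2 - (-12) = 10
uv = -14 + 0*e12 + 10*e13 + 10*e23


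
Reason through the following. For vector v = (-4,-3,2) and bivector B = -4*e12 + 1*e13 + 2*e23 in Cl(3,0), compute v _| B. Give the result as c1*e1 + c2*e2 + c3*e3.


Left contraction v _| B = <vB>_1 (grade-1 part of the geometric product vB).
Using e1_|e12 = e2, e2_|e12 = -e1, e1_|e13 = e3, e3_|e13 = -e1, e2_|e23 = e3, e3_|e23 = -e2:
e1 coeff: -v2*b12 - v3*b13 = -(-3)*(-4) - (2)*(1) = -14
e2 coeff: v1*b12 - v3*b23 = (-4)*(-4) - (2)*(2) = 12
e3 coeff: v1*b13 + v2*b23 = (-4)*(1) + (-3)*(2) = -10
v _| B = -14*e1 + 12*e2 - 10*e3


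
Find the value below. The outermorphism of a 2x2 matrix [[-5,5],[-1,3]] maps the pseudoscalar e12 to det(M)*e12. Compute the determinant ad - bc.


The outermorphism of a linear map f sends e1^e2 to f(e1)^f(e2).
f(e1) = -5*e1 - 1*e2
f(e2) = 5*e1 + 3*e2
f(e1) ^ f(e2) = (-5*e1 - 1*e2) ^ (5*e1 + 3*e2)
= (-5)*3*e12 + (-1)*5*e21
= (-15 - (-5))*e12
= -10*e12
Coefficient = -10


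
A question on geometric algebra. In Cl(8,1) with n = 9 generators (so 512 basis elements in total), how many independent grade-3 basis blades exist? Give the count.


Number of grade-k basis blades in Cl(p,q) with n = p + q is C(n, k).
n = 8 + 1 = 9
C(9, 3) = 9! / (3! * 6!)
= 362880 / (6 * 720)
= 84


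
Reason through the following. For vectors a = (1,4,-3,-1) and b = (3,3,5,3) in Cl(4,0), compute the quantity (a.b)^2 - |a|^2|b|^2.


a . b = 1*3 + 4*3 + (-3)*5 + (-1)*3
= 3 + 12 + (-15) + (-3) = -3
|a|^2 = 1^2 + 4^2 + (-3)^2 + (-1)^2 = 27
|b|^2 = 3^2 + 3^2 + 5^2 + 3^2 = 52
(a.b)^2 = (-3)^2 = 9
|a|^2 * |b|^2 = 27 * 52 = 1404
Result = 9 - 1404 = -1395


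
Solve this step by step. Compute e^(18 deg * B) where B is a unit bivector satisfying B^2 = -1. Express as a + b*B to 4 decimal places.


For a unit bivector B with B^2 = -1, the exponential series gives
e^(theta*B) = cos(theta) + sin(theta)*B (the GA analogue of Euler's formula).
theta = 18 degrees = 0.314159 rad
cos(18 deg) = 0.9511
sin(18 deg) = 0.3090
exp(theta*B) = 0.9511 + 0.3090*B


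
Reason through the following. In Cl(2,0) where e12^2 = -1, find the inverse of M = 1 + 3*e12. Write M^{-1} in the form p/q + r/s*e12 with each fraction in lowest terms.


M = 1 + 3*e12, where e12^2 = -1.
Since M commutes with its reverse ~M = a - b*e12, M * ~M = a^2 - b^2*e12^2 = a^2 + b^2.
So M^{-1} = ~M / (a^2 + b^2) = (a - b*e12)/(a^2 + b^2).
a^2 + b^2 = 1 + 9 = 10
Scalar part = 1/10 = 1/10
Bivector coeff = -3/10 = -3/10
M^{-1} = 1/10 - 3/10*e12


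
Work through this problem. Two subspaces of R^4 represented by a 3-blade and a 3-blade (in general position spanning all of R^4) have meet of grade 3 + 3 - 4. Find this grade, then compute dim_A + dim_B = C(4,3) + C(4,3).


Meet grade = grade(A) + grade(B) - n
= 3 + 3 - 4 = 2
C(4,3) = 4
C(4,3) = 4
dim_A + dim_B = 4 + 4 = 8


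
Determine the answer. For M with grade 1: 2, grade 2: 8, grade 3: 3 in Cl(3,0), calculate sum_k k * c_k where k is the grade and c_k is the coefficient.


Grade-weighted sum = sum of grade_k * coefficient_k
1*2 = 2
2*8 = 16
3*3 = 9
Total = 2 + 16 + 9 = 27


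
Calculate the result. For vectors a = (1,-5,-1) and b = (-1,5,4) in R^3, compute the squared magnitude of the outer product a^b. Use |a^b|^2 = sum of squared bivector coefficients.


a wedge b = (a1*b2 - a2*b1)*e12 + (a1*b3 - a3*b1)*e13 + (a2*b3 - a3*b2)*e23
e12 coeff: 1*5 - (-5)*(-1) = 5 - 5 = 0
e13 coeff: 1*4 - (-1)*(-1) = 4 - 1 = 3
e23 coeff: (-5)*4 - (-1)*5 = -20 - (-5) = -15
|a wedge b|^2 = 0^2 + 3^2 + (-15)^2
= 0 + 9 + 225
= 234


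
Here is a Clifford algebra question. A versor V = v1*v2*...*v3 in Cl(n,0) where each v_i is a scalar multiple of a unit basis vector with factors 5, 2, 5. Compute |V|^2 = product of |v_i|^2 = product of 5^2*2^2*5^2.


Each vector v_i has |v_i|^2 = s_i^2
Squared scales: 5^2 = 25, 2^2 = 4, 5^2 = 25
|V|^2 = 25 * 4 * 25
= 2500


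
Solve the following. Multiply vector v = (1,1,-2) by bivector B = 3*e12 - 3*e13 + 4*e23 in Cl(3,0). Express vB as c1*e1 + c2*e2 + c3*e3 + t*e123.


vB has grade-1 (vector) and grade-3 (trivector) parts: vB = (v _| B) + (v ^ B).
Vector part <vB>_1:
  e1: -v2*b12 - v3*b13 = -(1)*(3) - (-2)*(-3) = -9
  e2: v1*b12 - v3*b23 = (1)*(3) - (-2)*(4) = 11
  e3: v1*b13 + v2*b23 = (1)*(-3) + (1)*(4) = 1
Trivector part <vB>_3:
  e123: v1*b23 - v2*b13 + v3*b12 = (1)*(4) - (1)*(-3) + (-2)*(3) = 1
vB = -9*e1 + 11*e2 + 1*e3 + 1*e123


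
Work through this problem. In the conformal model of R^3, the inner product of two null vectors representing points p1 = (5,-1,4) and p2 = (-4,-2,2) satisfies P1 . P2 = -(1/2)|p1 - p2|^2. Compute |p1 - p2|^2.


p1 - p2 = (9, 1, 2)
|p1 - p2|^2 = 9^2 + 1^2 + 2^2
= 81 + 1 + 4
= 86


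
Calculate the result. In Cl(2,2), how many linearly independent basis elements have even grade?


Even subalgebra dimension = 2^(n-1)
n = 2 + 2 = 4
2^(4 - 1) = 2^3 = 8
Verification: sum of C(4,k) for even k = 1 + 6 + 1 = 8
Result = 8


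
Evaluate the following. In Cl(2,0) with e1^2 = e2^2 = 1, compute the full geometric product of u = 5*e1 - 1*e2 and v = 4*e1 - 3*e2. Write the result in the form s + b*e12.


Expand: (5*e1 - 1*e2)(4*e1 - 3*e2)
= 5*4*e1e1 + 5*(-3)*e1e2 + (-1)*4*e2e1 + (-1)*(-3)*e2e2
Using e1^2 = e2^2 = 1, e2e1 = -e1e2:
Scalar part s = 5*4 + (-1)*(-3) = 20 + 3 = 23
Bivector part b = 5*(-3) - (-1)*4 = -15 - (-4) = -11
uv = 23 - 11*e12


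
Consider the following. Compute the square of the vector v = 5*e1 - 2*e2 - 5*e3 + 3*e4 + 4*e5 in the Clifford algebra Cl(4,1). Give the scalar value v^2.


v^2 = sum of c_i^2 * e_i^2
Positive signature terms (e_i^2 = +1): 5^2 + (-2)^2 + (-5)^2 + 3^2 = 63
Negative signature terms (e_j^2 = -1): 4^2 = 16
v^2 = 63 - 16 = 47


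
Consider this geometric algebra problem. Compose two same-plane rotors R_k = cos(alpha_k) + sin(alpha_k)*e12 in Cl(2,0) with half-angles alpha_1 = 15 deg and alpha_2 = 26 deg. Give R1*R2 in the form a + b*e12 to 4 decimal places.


Same-plane rotors commute and their half-angles add:
R1*R2 = cos(a1 + a2) + sin(a1 + a2)*e12.
a1 + a2 = 15 + 26 = 41 deg
cos(41 deg) = 0.7547
sin(41 deg) = 0.6561
R1*R2 = 0.7547 + 0.6561*e12


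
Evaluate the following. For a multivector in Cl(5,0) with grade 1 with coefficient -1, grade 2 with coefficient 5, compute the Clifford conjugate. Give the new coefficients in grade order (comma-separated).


Clifford conjugate sign for grade k: (-1)^(k(k+1)/2)
Grade 1: (-1)^(1*2/2) = (-1)^1 = -1, coeff -1 -> 1
Grade 2: (-1)^(2*3/2) = (-1)^3 = -1, coeff 5 -> -5
Conjugated coefficients: 1, -5


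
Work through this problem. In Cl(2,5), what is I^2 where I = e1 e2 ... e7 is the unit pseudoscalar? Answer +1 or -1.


The pseudoscalar I = e1...e_n (product of all n generators) of Cl(p,q) satisfies I^2 = (-1)^(q + n(n-1)/2).
p = 2, q = 5, n = p + q = 7
n(n-1)/2 = 7 * 6 / 2 = 21
Exponent = q + n(n-1)/2 = 5 + 21 = 26
I^2 = (-1)^26 = +1


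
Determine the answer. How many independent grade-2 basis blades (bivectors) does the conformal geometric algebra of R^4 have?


The conformal model of R^4 uses Cl(5,1) with m = 4 + 2 = 6 generators.
Number of grade-2 blades = C(m, 2) = C(6, 2)
= 6*5/2 = 15


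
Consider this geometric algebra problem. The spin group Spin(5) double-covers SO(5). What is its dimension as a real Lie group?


Spin(n) double-covers SO(n); both have Lie algebra so(n) of dimension n(n-1)/2.
n = 5
n(n-1) = 5 * 4 = 20
dim Spin(5) = 20/2 = 10


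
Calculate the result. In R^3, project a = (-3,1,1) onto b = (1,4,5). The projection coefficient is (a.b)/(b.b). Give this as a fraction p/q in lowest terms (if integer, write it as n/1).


Projection coefficient = (a . b) / (b . b)
a . b = (-3)*1 + 1*4 + 1*5
= -3 + 4 + 5 = 6
b . b = 1^2 + 4^2 + 5^2
= 1 + 16 + 25 = 42
Coefficient = 6/42
In lowest terms: 1/7


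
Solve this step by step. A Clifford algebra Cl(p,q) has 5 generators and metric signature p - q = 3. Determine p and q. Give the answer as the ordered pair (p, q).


We need p + q = 5 and p - q = 3.
Adding: 2p = 5 + 3 = 8, so p = 4.
Then q = 5 - 4 = 1.
(p, q) = (4, 1)


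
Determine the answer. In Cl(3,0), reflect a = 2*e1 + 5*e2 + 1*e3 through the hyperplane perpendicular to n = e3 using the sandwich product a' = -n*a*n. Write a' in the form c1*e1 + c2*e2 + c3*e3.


Reflection formula: a' = -n*a*n, with n = e3 (unit vector, n^2 = 1).
For reflection through hyperplane perp to e3:
The component along e3 flips sign, others stay.
a = (2, 5, 1)
a' = (2, 5, -1)
a' = 2*e1 + 5*e2 - 1*e3


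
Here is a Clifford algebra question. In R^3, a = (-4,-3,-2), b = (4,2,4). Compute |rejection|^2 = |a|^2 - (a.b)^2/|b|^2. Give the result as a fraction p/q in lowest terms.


|a|^2 = (-4)^2 + (-3)^2 + (-2)^2 = 29
|b|^2 = 4^2 + 2^2 + 4^2 = 36
a . b = (-4)*4 + (-3)*2 + (-2)*4 = -30
(a.b)^2 = (-30)^2 = 900
|rej|^2 = 29 - 900/36
= (1044 - 900)/36
= 144/36
In lowest terms: 4/1


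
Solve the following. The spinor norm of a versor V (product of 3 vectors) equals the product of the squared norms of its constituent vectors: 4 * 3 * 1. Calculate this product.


Spinor norm N(V) = |v1|^2 * |v2|^2 * ... * |v3|^2
= 4 * 3 * 1
Running product: 4, 12, 12
N(V) = 12


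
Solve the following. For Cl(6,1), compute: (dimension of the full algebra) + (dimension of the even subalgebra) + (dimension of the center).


n = 6 + 1 = 7
Total dim = 2^7 = 128
Even subalgebra dim = 2^6 = 64
n is odd, so center dim = 2
Sum = 128 + 64 + 2 = 194


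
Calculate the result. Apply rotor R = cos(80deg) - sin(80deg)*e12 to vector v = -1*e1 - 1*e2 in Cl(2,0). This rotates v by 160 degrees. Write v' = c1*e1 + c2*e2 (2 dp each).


Rotor R = cos(80deg) - sin(80deg)*e12
Rotation angle theta = 2 * 80 = 160 degrees
v' = R*v*~R rotates v by theta.
cos(160deg) = -0.9397, sin(160deg) = 0.3420
v'_1 = -1*cos(160deg) - (-1)*sin(160deg)
= -1*(-0.9397) - (-1)*0.3420
= 1.28
v'_2 = -1*sin(160deg) + (-1)*cos(160deg)
= -1*0.3420 + (-1)*(-0.9397)
= 0.60
v' = 1.28*e1 + 0.60*e2


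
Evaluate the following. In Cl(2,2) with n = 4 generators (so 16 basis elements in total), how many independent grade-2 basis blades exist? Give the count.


Number of grade-k basis blades in Cl(p,q) with n = p + q is C(n, k).
n = 2 + 2 = 4
C(4, 2) = 4! / (2! * 2!)
= 24 / (2 * 2)
= 6


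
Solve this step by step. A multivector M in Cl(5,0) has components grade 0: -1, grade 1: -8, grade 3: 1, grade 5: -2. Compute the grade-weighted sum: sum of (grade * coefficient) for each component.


Grade-weighted sum = sum of grade_k * coefficient_k
0*(-1) = 0
1*(-8) = -8
3*1 = 3
5*(-2) = -10
Total = 0 + (-8) + 3 + (-10) = -15


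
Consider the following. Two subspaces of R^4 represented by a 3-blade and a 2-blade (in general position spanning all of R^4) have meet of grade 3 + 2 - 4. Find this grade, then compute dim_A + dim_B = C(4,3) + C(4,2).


Meet grade = grade(A) + grade(B) - n
= 3 + 2 - 4 = 1
C(4,3) = 4
C(4,2) = 6
dim_A + dim_B = 4 + 6 = 10


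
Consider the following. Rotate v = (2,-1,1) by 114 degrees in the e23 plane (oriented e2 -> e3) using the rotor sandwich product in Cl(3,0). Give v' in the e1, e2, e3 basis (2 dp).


Rotor R = cos(57deg) - sin(57deg)*e23
Rotation angle theta = 2 * 57 = 114 degrees in the e23 plane (e2 -> e3).
The component perpendicular to the plane (e1) is invariant: v'_1 = v1 = 2.00
cos(114deg) = -0.4067, sin(114deg) = 0.9135
v'_2 = v2*cos(theta) - v3*sin(theta) = -1*(-0.4067) - 1*0.9135 = -0.51
v'_3 = v2*sin(theta) + v3*cos(theta) = -1*0.9135 + 1*(-0.4067) = -1.32
v' = 2.00*e1 - 0.51*e2 - 1.32*e3


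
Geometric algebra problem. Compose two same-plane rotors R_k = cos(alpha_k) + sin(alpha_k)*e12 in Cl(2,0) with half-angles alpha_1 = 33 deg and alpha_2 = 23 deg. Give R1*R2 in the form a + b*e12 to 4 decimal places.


Same-plane rotors commute and their half-angles add:
R1*R2 = cos(a1 + a2) + sin(a1 + a2)*e12.
a1 + a2 = 33 + 23 = 56 deg
cos(56 deg) = 0.5592
sin(56 deg) = 0.8290
R1*R2 = 0.5592 + 0.8290*e12


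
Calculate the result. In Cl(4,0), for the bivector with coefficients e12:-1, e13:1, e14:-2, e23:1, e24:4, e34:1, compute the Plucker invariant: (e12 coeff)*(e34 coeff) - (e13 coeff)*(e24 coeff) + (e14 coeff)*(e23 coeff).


Plucker relation: af - be + cd
a*f = (-1)*1 = -1
b*e = 1*4 = 4
c*d = (-2)*1 = -2
af - be + cd = -1 - 4 + (-2)
= -7


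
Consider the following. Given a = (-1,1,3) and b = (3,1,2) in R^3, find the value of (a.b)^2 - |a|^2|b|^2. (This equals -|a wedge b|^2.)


a . b = (-1)*3 + 1*1 + 3*2
= -3 + 1 + 6 = 4
|a|^2 = (-1)^2 + 1^2 + 3^2 = 11
|b|^2 = 3^2 + 1^2 + 2^2 = 14
(a.b)^2 = 4^2 = 16
|a|^2 * |b|^2 = 11 * 14 = 154
Result = 16 - 154 = -138


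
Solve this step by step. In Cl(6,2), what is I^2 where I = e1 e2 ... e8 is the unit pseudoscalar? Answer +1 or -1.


The pseudoscalar I = e1...e_n (product of all n generators) of Cl(p,q) satisfies I^2 = (-1)^(q + n(n-1)/2).
p = 6, q = 2, n = p + q = 8
n(n-1)/2 = 8 * 7 / 2 = 28
Exponent = q + n(n-1)/2 = 2 + 28 = 30
I^2 = (-1)^30 = +1


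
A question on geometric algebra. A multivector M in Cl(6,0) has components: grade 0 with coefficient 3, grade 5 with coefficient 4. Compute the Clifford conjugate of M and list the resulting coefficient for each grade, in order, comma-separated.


Clifford conjugate sign for grade k: (-1)^(k(k+1)/2)
Grade 0: (-1)^(0*1/2) = (-1)^0 = 1, coeff 3 -> 3
Grade 5: (-1)^(5*6/2) = (-1)^15 = -1, coeff 4 -> -4
Conjugated coefficients: 3, -4


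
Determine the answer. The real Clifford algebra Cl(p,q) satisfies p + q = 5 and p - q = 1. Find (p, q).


We need p + q = 5 and p - q = 1.
Adding: 2p = 5 + 1 = 6, so p = 3.
Then q = 5 - 3 = 2.
(p, q) = (3, 2)


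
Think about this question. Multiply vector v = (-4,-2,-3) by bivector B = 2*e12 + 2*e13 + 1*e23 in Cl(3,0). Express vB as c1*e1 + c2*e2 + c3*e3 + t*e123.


vB has grade-1 (vector) and grade-3 (trivector) parts: vB = (v _| B) + (v ^ B).
Vector part <vB>_1:
  e1: -v2*b12 - v3*b13 = -(-2)*(2) - (-3)*(2) = 10
  e2: v1*b12 - v3*b23 = (-4)*(2) - (-3)*(1) = -5
  e3: v1*b13 + v2*b23 = (-4)*(2) + (-2)*(1) = -10
Trivector part <vB>_3:
  e123: v1*b23 - v2*b13 + v3*b12 = (-4)*(1) - (-2)*(2) + (-3)*(2) = -6
vB = 10*e1 - 5*e2 - 10*e3 - 6*e123


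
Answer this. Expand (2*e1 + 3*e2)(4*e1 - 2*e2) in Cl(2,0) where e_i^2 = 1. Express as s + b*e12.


Expand: (2*e1 + 3*e2)(4*e1 - 2*e2)
= 2*4*e1e1 + 2*(-2)*e1e2 + 3*4*e2e1 + 3*(-2)*e2e2
Using e1^2 = e2^2 = 1, e2e1 = -e1e2:
Scalar part s = 2*4 + 3*(-2) = 8 + (-6) = 2
Bivector part b = 2*(-2) - 3*4 = -4 - 12 = -16
uv = 2 - 16*e12


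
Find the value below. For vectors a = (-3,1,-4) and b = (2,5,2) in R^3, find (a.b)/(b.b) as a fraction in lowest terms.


Projection coefficient = (a . b) / (b . b)
a . b = (-3)*2 + 1*5 + (-4)*2
= -6 + 5 + (-8) = -9
b . b = 2^2 + 5^2 + 2^2
= 4 + 25 + 4 = 33
Coefficient = -9/33
In lowest terms: -3/11


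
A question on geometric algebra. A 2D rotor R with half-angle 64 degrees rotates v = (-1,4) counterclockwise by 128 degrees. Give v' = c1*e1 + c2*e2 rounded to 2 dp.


Rotor R = cos(64deg) - sin(64deg)*e12
Rotation angle theta = 2 * 64 = 128 degrees
v' = R*v*~R rotates v by theta.
cos(128deg) = -0.6157, sin(128deg) = 0.7880
v'_1 = -1*cos(128deg) - 4*sin(128deg)
= -1*(-0.6157) - 4*0.7880
= -2.54
v'_2 = -1*sin(128deg) + 4*cos(128deg)
= -1*0.7880 + 4*(-0.6157)
= -3.25
v' = -2.54*e1 - 3.25*e2


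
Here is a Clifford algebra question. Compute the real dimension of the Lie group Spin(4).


Spin(n) double-covers SO(n); both have Lie algebra so(n) of dimension n(n-1)/2.
n = 4
n(n-1) = 4 * 3 = 12
dim Spin(4) = 12/2 = 6


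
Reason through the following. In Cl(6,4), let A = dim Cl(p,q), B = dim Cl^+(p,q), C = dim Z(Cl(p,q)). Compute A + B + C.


n = 6 + 4 = 10
Total dim = 2^10 = 1024
Even subalgebra dim = 2^9 = 512
n is even, so center dim = 1
Sum = 1024 + 512 + 1 = 1537


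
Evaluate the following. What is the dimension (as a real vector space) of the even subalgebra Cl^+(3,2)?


Even subalgebra dimension = 2^(n-1)
n = 3 + 2 = 5
2^(5 - 1) = 2^4 = 16
Verification: sum of C(5,k) for even k = 1 + 10 + 5 = 16
Result = 16


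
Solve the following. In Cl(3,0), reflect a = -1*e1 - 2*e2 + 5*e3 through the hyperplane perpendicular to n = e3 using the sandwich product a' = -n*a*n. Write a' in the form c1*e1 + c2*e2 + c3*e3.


Reflection formula: a' = -n*a*n, with n = e3 (unit vector, n^2 = 1).
For reflection through hyperplane perp to e3:
The component along e3 flips sign, others stay.
a = (-1, -2, 5)
a' = (-1, -2, -5)
a' = -1*e1 - 2*e2 - 5*e3


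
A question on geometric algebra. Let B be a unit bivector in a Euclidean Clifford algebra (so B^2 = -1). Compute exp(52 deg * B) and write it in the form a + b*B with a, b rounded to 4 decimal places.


For a unit bivector B with B^2 = -1, the exponential series gives
e^(theta*B) = cos(theta) + sin(theta)*B (the GA analogue of Euler's formula).
theta = 52 degrees = 0.907571 rad
cos(52 deg) = 0.6157
sin(52 deg) = 0.7880
exp(theta*B) = 0.6157 + 0.7880*B


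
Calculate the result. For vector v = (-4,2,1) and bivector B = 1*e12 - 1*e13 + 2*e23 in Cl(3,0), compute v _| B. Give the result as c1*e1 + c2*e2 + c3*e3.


Left contraction v _| B = <vB>_1 (grade-1 part of the geometric product vB).
Using e1_|e12 = e2, e2_|e12 = -e1, e1_|e13 = e3, e3_|e13 = -e1, e2_|e23 = e3, e3_|e23 = -e2:
e1 coeff: -v2*b12 - v3*b13 = -(2)*(1) - (1)*(-1) = -1
e2 coeff: v1*b12 - v3*b23 = (-4)*(1) - (1)*(2) = -6
e3 coeff: v1*b13 + v2*b23 = (-4)*(-1) + (2)*(2) = 8
v _| B = -1*e1 - 6*e2 + 8*e3


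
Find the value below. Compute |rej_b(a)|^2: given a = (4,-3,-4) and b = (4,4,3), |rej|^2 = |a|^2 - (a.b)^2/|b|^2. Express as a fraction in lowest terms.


|a|^2 = 4^2 + (-3)^2 + (-4)^2 = 41
|b|^2 = 4^2 + 4^2 + 3^2 = 41
a . b = 4*4 + (-3)*4 + (-4)*3 = -8
(a.b)^2 = (-8)^2 = 64
|rej|^2 = 41 - 64/41
= (1681 - 64)/41
= 1617/41
In lowest terms: 1617/41


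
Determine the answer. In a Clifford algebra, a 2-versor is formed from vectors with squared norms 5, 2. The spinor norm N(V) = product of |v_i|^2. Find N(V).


Spinor norm N(V) = |v1|^2 * |v2|^2 * ... * |v2|^2
= 5 * 2
Running product: 5, 10
N(V) = 10


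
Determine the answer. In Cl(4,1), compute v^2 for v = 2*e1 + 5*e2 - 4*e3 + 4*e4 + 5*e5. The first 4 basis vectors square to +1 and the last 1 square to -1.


v^2 = sum of c_i^2 * e_i^2
Positive signature terms (e_i^2 = +1): 2^2 + 5^2 + (-4)^2 + 4^2 = 61
Negative signature terms (e_j^2 = -1): 5^2 = 25
v^2 = 61 - 25 = 36


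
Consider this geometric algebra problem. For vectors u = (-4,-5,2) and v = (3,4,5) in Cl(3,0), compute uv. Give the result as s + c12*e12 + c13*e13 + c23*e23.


In Cl(3,0): e_i^2 = 1, e_ie_j = -e_je_i for i != j.
Scalar part = u . v = (-4)*3 + (-5)*4 + 2*5
= -12 + (-20) + 10 = -22
e12 coeff = (-4)*4 - (-5)*3 = -16 - (-15) = -1
e13 coeff = (-4)*5 - 2*3 = -20 - 6 = -26
e23 coeff = (-5)*5 - 2*4 = -25 - 8 = -33
uv = -22 - 1*e12 - 26*e13 - 33*e23


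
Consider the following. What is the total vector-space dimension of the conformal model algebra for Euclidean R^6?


The conformal model of R^6 uses Cl(7,1): the 6 Euclidean generators plus two extra orthogonal generators e+ (e+^2 = +1) and e- (e-^2 = -1), from which the null vectors e0, einf are built.
Number of generators m = 6 + 2 = 8.
dim Cl(p,q) = 2^m = 2^8 = 256


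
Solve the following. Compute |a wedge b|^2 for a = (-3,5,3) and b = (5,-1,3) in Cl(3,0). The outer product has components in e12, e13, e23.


a wedge b = (a1*b2 - a2*b1)*e12 + (a1*b3 - a3*b1)*e13 + (a2*b3 - a3*b2)*e23
e12 coeff: (-3)*(-1) - 5*5 = 3 - 25 = -22
e13 coeff: (-3)*3 - 3*5 = -9 - 15 = -24
e23 coeff: 5*3 - 3*(-1) = 15 - (-3) = 18
|a wedge b|^2 = (-22)^2 + (-24)^2 + 18^2
= 484 + 576 + 324
= 1384


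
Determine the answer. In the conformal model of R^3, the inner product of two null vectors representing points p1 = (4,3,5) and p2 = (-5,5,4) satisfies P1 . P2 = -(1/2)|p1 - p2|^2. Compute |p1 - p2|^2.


p1 - p2 = (9, -2, 1)
|p1 - p2|^2 = 9^2 + (-2)^2 + 1^2
= 81 + 4 + 1
= 86


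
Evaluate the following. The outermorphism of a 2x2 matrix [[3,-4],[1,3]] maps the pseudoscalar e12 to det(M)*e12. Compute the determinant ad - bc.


The outermorphism of a linear map f sends e1^e2 to f(e1)^f(e2).
f(e1) = 3*e1 + 1*e2
f(e2) = -4*e1 + 3*e2
f(e1) ^ f(e2) = (3*e1 + 1*e2) ^ (-4*e1 + 3*e2)
= 3*3*e12 + 1*(-4)*e21
= (9 - (-4))*e12
= 13*e12
Coefficient = 13


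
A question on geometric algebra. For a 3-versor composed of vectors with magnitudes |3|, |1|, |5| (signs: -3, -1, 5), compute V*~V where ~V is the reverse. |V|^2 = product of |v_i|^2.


Each vector v_i has |v_i|^2 = s_i^2
Squared scales: (-3)^2 = 9, (-1)^2 = 1, 5^2 = 25
|V|^2 = 9 * 1 * 25
= 225


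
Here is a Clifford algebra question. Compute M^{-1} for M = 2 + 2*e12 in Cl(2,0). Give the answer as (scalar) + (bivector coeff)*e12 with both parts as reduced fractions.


M = 2 + 2*e12, where e12^2 = -1.
Since M commutes with its reverse ~M = a - b*e12, M * ~M = a^2 - b^2*e12^2 = a^2 + b^2.
So M^{-1} = ~M / (a^2 + b^2) = (a - b*e12)/(a^2 + b^2).
a^2 + b^2 = 4 + 4 = 8
Scalar part = 2/8 = 1/4
Bivector coeff = -2/8 = -1/4
M^{-1} = 1/4 - 1/4*e12


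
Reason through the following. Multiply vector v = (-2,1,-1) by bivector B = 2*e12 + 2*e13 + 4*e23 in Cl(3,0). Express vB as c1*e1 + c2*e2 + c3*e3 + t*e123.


vB has grade-1 (vector) and grade-3 (trivector) parts: vB = (v _| B) + (v ^ B).
Vector part <vB>_1:
  e1: -v2*b12 - v3*b13 = -(1)*(2) - (-1)*(2) = 0
  e2: v1*b12 - v3*b23 = (-2)*(2) - (-1)*(4) = 0
  e3: v1*b13 + v2*b23 = (-2)*(2) + (1)*(4) = 0
Trivector part <vB>_3:
  e123: v1*b23 - v2*b13 + v3*b12 = (-2)*(4) - (1)*(2) + (-1)*(2) = -12
vB = 0*e1 + 0*e2 + 0*e3 - 12*e123


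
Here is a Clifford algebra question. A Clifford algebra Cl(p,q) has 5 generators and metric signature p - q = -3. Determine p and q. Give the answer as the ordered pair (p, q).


We need p + q = 5 and p - q = -3.
Adding: 2p = 5 + (-3) = 2, so p = 1.
Then q = 5 - 1 = 4.
(p, q) = (1, 4)


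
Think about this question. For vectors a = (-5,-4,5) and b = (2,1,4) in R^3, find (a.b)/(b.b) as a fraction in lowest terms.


Projection coefficient = (a . b) / (b . b)
a . b = (-5)*2 + (-4)*1 + 5*4
= -10 + (-4) + 20 = 6
b . b = 2^2 + 1^2 + 4^2
= 4 + 1 + 16 = 21
Coefficient = 6/21
In lowest terms: 2/7


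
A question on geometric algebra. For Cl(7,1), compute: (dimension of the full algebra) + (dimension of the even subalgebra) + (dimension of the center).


n = 7 + 1 = 8
Total dim = 2^8 = 256
Even subalgebra dim = 2^7 = 128
n is even, so center dim = 1
Sum = 256 + 128 + 1 = 385


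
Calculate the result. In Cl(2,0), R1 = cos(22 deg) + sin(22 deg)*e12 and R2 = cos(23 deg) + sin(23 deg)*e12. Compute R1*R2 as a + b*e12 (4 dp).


Same-plane rotors commute and their half-angles add:
R1*R2 = cos(a1 + a2) + sin(a1 + a2)*e12.
a1 + a2 = 22 + 23 = 45 deg
cos(45 deg) = 0.7071
sin(45 deg) = 0.7071
R1*R2 = 0.7071 + 0.7071*e12


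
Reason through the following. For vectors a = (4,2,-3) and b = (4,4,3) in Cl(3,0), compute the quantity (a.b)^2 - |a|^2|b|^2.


a . b = 4*4 + 2*4 + (-3)*3
= 16 + 8 + (-9) = 15
|a|^2 = 4^2 + 2^2 + (-3)^2 = 29
|b|^2 = 4^2 + 4^2 + 3^2 = 41
(a.b)^2 = 15^2 = 225
|a|^2 * |b|^2 = 29 * 41 = 1189
Result = 225 - 1189 = -964


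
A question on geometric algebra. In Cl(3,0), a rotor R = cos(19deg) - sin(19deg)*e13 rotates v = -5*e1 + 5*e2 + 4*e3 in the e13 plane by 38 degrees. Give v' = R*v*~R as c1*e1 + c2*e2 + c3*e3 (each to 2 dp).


Rotor R = cos(19deg) - sin(19deg)*e13
Rotation angle theta = 2 * 19 = 38 degrees in the e13 plane (e1 -> e3).
The component perpendicular to the plane (e2) is invariant: v'_2 = v2 = 5.00
cos(38deg) = 0.7880, sin(38deg) = 0.6157
v'_1 = v1*cos(theta) - v3*sin(theta) = -5*0.7880 - 4*0.6157 = -6.40
v'_3 = v1*sin(theta) + v3*cos(theta) = -5*0.6157 + 4*0.7880 = 0.07
v' = -6.40*e1 + 5.00*e2 + 0.07*e3


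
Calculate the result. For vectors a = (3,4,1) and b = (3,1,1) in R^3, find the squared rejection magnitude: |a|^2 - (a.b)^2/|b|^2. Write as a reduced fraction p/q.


|a|^2 = 3^2 + 4^2 + 1^2 = 26
|b|^2 = 3^2 + 1^2 + 1^2 = 11
a . b = 3*3 + 4*1 + 1*1 = 14
(a.b)^2 = 14^2 = 196
|rej|^2 = 26 - 196/11
= (286 - 196)/11
= 90/11
In lowest terms: 90/11


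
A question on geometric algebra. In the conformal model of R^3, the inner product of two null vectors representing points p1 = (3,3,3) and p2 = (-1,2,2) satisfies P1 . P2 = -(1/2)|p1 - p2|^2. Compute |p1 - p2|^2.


p1 - p2 = (4, 1, 1)
|p1 - p2|^2 = 4^2 + 1^2 + 1^2
= 16 + 1 + 1
= 18


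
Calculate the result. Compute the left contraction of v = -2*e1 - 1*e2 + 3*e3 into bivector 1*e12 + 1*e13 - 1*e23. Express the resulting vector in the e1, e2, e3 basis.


Left contraction v _| B = <vB>_1 (grade-1 part of the geometric product vB).
Using e1_|e12 = e2, e2_|e12 = -e1, e1_|e13 = e3, e3_|e13 = -e1, e2_|e23 = e3, e3_|e23 = -e2:
e1 coeff: -v2*b12 - v3*b13 = -(-1)*(1) - (3)*(1) = -2
e2 coeff: v1*b12 - v3*b23 = (-2)*(1) - (3)*(-1) = 1
e3 coeff: v1*b13 + v2*b23 = (-2)*(1) + (-1)*(-1) = -1
v _| B = -2*e1 + 1*e2 - 1*e3


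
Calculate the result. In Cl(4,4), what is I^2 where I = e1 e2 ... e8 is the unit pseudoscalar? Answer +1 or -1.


The pseudoscalar I = e1...e_n (product of all n generators) of Cl(p,q) satisfies I^2 = (-1)^(q + n(n-1)/2).
p = 4, q = 4, n = p + q = 8
n(n-1)/2 = 8 * 7 / 2 = 28
Exponent = q + n(n-1)/2 = 4 + 28 = 32
I^2 = (-1)^32 = +1


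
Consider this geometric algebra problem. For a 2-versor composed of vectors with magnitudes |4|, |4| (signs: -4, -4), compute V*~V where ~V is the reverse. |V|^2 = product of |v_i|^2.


Each vector v_i has |v_i|^2 = s_i^2
Squared scales: (-4)^2 = 16, (-4)^2 = 16
|V|^2 = 16 * 16
= 256


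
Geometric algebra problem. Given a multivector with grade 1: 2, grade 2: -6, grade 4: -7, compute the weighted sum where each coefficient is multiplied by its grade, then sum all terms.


Grade-weighted sum = sum of grade_k * coefficient_k
1*2 = 2
2*(-6) = -12
4*(-7) = -28
Total = 2 + (-12) + (-28) = -38


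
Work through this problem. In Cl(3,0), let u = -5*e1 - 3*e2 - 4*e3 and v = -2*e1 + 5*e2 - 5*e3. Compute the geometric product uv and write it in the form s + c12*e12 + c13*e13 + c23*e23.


In Cl(3,0): e_i^2 = 1, e_ie_j = -e_je_i for i != j.
Scalar part = u . v = (-5)*(-2) + (-3)*5 + (-4)*(-5)
= 10 + (-15) + 20 = 15
e12 coeff = (-5)*5 - (-3)*(-2) = -25 - 6 = -31
e13 coeff = (-5)*(-5) - (-4)*(-2) = 25 - 8 = 17
e23 coeff = (-3)*(-5) - (-4)*5 = 15 - (-20) = 35
uv = 15 - 31*e12 + 17*e13 + 35*e23


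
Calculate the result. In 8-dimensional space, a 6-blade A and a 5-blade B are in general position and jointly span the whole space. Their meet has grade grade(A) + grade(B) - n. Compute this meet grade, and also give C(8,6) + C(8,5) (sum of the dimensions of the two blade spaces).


Meet grade = grade(A) + grade(B) - n
= 6 + 5 - 8 = 3
C(8,6) = 28
C(8,5) = 56
dim_A + dim_B = 28 + 56 = 84


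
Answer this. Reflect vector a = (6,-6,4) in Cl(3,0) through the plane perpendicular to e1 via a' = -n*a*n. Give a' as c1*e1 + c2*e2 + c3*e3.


Reflection formula: a' = -n*a*n, with n = e1 (unit vector, n^2 = 1).
For reflection through hyperplane perp to e1:
The component along e1 flips sign, others stay.
a = (6, -6, 4)
a' = (-6, -6, 4)
a' = -6*e1 - 6*e2 + 4*e3


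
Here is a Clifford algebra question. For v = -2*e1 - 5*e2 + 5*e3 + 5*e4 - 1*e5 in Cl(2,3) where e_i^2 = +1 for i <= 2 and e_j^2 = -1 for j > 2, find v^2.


v^2 = sum of c_i^2 * e_i^2
Positive signature terms (e_i^2 = +1): (-2)^2 + (-5)^2 = 29
Negative signature terms (e_j^2 = -1): 5^2 + 5^2 + (-1)^2 = 51
v^2 = 29 - 51 = -22


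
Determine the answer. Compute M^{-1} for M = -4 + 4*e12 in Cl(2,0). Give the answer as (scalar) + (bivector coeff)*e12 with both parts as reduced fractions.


M = -4 + 4*e12, where e12^2 = -1.
Since M commutes with its reverse ~M = a - b*e12, M * ~M = a^2 - b^2*e12^2 = a^2 + b^2.
So M^{-1} = ~M / (a^2 + b^2) = (a - b*e12)/(a^2 + b^2).
a^2 + b^2 = 16 + 16 = 32
Scalar part = -4/32 = -1/8
Bivector coeff = -4/32 = -1/8
M^{-1} = -1/8 - 1/8*e12


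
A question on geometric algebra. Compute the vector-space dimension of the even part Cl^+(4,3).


Even subalgebra dimension = 2^(n-1)
n = 4 + 3 = 7
2^(7 - 1) = 2^6 = 64
Verification: sum of C(7,k) for even k = 1 + 21 + 35 + 7 = 64
Result = 64


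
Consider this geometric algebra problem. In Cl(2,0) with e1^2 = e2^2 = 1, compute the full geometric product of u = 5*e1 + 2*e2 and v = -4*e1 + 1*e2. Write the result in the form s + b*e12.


Expand: (5*e1 + 2*e2)(-4*e1 + 1*e2)
= 5*(-4)*e1e1 + 5*1*e1e2 + 2*(-4)*e2e1 + 2*1*e2e2
Using e1^2 = e2^2 = 1, e2e1 = -e1e2:
Scalar part s = 5*(-4) + 2*1 = -20 + 2 = -18
Bivector part b = 5*1 - 2*(-4) = 5 - (-8) = 13
uv = -18 + 13*e12


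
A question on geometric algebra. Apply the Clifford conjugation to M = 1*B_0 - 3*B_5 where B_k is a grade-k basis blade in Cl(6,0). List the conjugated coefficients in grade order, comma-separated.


Clifford conjugate sign for grade k: (-1)^(k(k+1)/2)
Grade 0: (-1)^(0*1/2) = (-1)^0 = 1, coeff 1 -> 1
Grade 5: (-1)^(5*6/2) = (-1)^15 = -1, coeff -3 -> 3
Conjugated coefficients: 1, 3


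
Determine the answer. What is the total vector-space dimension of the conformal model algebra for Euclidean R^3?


The conformal model of R^3 uses Cl(4,1): the 3 Euclidean generators plus two extra orthogonal generators e+ (e+^2 = +1) and e- (e-^2 = -1), from which the null vectors e0, einf are built.
Number of generators m = 3 + 2 = 5.
dim Cl(p,q) = 2^m = 2^5 = 32


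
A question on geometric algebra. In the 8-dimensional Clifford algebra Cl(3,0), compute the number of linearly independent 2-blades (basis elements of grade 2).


Number of grade-k basis blades in Cl(p,q) with n = p + q is C(n, k).
n = 3 + 0 = 3
C(3, 2) = 3! / (2! * 1!)
= 6 / (2 * 1)
= 3


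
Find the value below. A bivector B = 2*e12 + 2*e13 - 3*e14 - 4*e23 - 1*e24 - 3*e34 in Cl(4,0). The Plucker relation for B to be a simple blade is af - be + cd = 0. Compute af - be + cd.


Plucker relation: af - be + cd
a*f = 2*(-3) = -6
b*e = 2*(-1) = -2
c*d = (-3)*(-4) = 12
af - be + cd = -6 - (-2) + 12
= 8


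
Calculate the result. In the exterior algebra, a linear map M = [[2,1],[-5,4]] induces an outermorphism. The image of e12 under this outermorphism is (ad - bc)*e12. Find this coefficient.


The outermorphism of a linear map f sends e1^e2 to f(e1)^f(e2).
f(e1) = 2*e1 - 5*e2
f(e2) = 1*e1 + 4*e2
f(e1) ^ f(e2) = (2*e1 - 5*e2) ^ (1*e1 + 4*e2)
= 2*4*e12 + (-5)*1*e21
= (8 - (-5))*e12
= 13*e12
Coefficient = 13


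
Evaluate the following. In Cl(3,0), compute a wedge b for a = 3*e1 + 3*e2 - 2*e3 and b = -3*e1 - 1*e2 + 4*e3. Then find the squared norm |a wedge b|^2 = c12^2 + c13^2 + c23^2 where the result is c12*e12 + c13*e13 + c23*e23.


a wedge b = (a1*b2 - a2*b1)*e12 + (a1*b3 - a3*b1)*e13 + (a2*b3 - a3*b2)*e23
e12 coeff: 3*(-1) - 3*(-3) = -3 - (-9) = 6
e13 coeff: 3*4 - (-2)*(-3) = 12 - 6 = 6
e23 coeff: 3*4 - (-2)*(-1) = 12 - 2 = 10
|a wedge b|^2 = 6^2 + 6^2 + 10^2
= 36 + 36 + 100
= 172


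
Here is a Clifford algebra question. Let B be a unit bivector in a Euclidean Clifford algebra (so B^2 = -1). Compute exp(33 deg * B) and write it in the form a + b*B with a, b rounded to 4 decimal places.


For a unit bivector B with B^2 = -1, the exponential series gives
e^(theta*B) = cos(theta) + sin(theta)*B (the GA analogue of Euler's formula).
theta = 33 degrees = 0.575959 rad
cos(33 deg) = 0.8387
sin(33 deg) = 0.5446
exp(theta*B) = 0.8387 + 0.5446*B


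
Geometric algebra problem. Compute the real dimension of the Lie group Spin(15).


Spin(n) double-covers SO(n); both have Lie algebra so(n) of dimension n(n-1)/2.
n = 15
n(n-1) = 15 * 14 = 210
dim Spin(15) = 210/2 = 105


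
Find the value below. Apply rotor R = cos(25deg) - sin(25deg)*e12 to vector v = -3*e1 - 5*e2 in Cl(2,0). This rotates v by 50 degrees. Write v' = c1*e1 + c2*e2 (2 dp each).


Rotor R = cos(25deg) - sin(25deg)*e12
Rotation angle theta = 2 * 25 = 50 degrees
v' = R*v*~R rotates v by theta.
cos(50deg) = 0.6428, sin(50deg) = 0.7660
v'_1 = -3*cos(50deg) - (-5)*sin(50deg)
= -3*0.6428 - (-5)*0.7660
= 1.90
v'_2 = -3*sin(50deg) + (-5)*cos(50deg)
= -3*0.7660 + (-5)*0.6428
= -5.51
v' = 1.90*e1 - 5.51*e2


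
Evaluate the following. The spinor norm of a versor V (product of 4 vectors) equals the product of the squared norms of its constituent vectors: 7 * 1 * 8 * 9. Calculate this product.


Spinor norm N(V) = |v1|^2 * |v2|^2 * ... * |v4|^2
= 7 * 1 * 8 * 9
Running product: 7, 7, 56, 504
N(V) = 504


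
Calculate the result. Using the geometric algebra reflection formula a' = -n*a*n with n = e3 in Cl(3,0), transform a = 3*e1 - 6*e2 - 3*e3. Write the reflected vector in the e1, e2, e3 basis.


Reflection formula: a' = -n*a*n, with n = e3 (unit vector, n^2 = 1).
For reflection through hyperplane perp to e3:
The component along e3 flips sign, others stay.
a = (3, -6, -3)
a' = (3, -6, 3)
a' = 3*e1 - 6*e2 + 3*e3


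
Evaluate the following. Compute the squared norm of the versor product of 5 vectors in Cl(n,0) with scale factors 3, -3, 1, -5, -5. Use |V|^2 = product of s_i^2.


Each vector v_i has |v_i|^2 = s_i^2
Squared scales: 3^2 = 9, (-3)^2 = 9, 1^2 = 1, (-5)^2 = 25, (-5)^2 = 25
|V|^2 = 9 * 9 * 1 * 25 * 25
= 50625


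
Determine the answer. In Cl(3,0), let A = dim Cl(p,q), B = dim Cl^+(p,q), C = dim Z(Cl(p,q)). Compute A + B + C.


n = 3 + 0 = 3
Total dim = 2^3 = 8
Even subalgebra dim = 2^2 = 4
n is odd, so center dim = 2
Sum = 8 + 4 + 2 = 14


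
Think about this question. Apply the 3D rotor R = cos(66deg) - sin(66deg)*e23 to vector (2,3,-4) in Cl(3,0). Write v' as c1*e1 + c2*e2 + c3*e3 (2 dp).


Rotor R = cos(66deg) - sin(66deg)*e23
Rotation angle theta = 2 * 66 = 132 degrees in the e23 plane (e2 -> e3).
The component perpendicular to the plane (e1) is invariant: v'_1 = v1 = 2.00
cos(132deg) = -0.6691, sin(132deg) = 0.7431
v'_2 = v2*cos(theta) - v3*sin(theta) = 3*(-0.6691) - (-4)*0.7431 = 0.97
v'_3 = v2*sin(theta) + v3*cos(theta) = 3*0.7431 + (-4)*(-0.6691) = 4.91
v' = 2.00*e1 + 0.97*e2 + 4.91*e3
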